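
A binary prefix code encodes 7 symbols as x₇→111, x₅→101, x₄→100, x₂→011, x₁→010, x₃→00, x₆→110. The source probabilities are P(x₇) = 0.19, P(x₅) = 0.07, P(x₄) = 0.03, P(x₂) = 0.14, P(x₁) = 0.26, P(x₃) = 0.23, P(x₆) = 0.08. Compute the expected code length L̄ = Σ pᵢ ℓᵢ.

2.77 bits/symbol

L̄ = Σ pᵢ·ℓᵢ = 0.19·3 + 0.07·3 + 0.03·3 + 0.14·3 + 0.26·3 + 0.23·2 + 0.08·3 = 2.77 bits/symbol.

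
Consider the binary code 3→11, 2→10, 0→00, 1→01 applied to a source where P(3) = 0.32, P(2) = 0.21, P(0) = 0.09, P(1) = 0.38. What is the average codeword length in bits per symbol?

L̄ = Σ pᵢ·ℓᵢ = 0.32·2 + 0.21·2 + 0.09·2 + 0.38·2 = 2 bits/symbol.

2 bits/symbol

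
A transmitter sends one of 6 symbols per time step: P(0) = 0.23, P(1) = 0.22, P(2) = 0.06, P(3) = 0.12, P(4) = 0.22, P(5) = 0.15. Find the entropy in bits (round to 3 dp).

H = −Σ pᵢ log₂ pᵢ.
−0.23·log₂(0.23) = 0.4877
−0.22·log₂(0.22) = 0.4806
−0.06·log₂(0.06) = 0.2435
−0.12·log₂(0.12) = 0.3671
−0.22·log₂(0.22) = 0.4806
−0.15·log₂(0.15) = 0.4105
Sum ≈ 2.4700 → 2.470 bits.

2.470 bits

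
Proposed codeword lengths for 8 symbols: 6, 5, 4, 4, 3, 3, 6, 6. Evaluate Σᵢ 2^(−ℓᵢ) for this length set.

With common denominator 2^6 = 64: Σ 2^(−ℓᵢ) = 1/64 + 2/64 + 4/64 + 4/64 + 8/64 + 8/64 + 1/64 + 1/64 = 29/64 = 0.453125.

0.453125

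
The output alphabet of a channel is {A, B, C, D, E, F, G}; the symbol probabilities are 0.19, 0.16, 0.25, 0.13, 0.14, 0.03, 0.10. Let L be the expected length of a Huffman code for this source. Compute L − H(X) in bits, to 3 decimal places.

0.048 bits

Entropy H = −Σ p log₂ p ≈ 2.6420 bits.
Huffman merges: 3/100+1/10→13/100; 13/100+13/100→13/50; 7/50+4/25→3/10; 19/100+1/4→11/25; 13/50+3/10→14/25; 11/25+14/25→1. L = 269/100 ≈ 2.6900.
L − H = 2.6900 − 2.6420 = 0.048 bits.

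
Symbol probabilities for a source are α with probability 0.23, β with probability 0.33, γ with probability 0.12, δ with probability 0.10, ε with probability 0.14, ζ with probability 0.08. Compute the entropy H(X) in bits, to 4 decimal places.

H = −Σ pᵢ log₂ pᵢ.
−0.23·log₂(0.23) = 0.4877
−0.33·log₂(0.33) = 0.5278
−0.12·log₂(0.12) = 0.3671
−0.10·log₂(0.10) = 0.3322
−0.14·log₂(0.14) = 0.3971
−0.08·log₂(0.08) = 0.2915
Sum ≈ 2.4034 → 2.4034 bits.

2.4034 bits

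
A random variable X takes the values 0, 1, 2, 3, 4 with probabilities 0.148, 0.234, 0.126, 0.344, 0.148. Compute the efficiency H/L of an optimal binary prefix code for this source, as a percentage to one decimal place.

Entropy H = −Σ p log₂ p ≈ 2.2123 bits.
Huffman merges: 63/500+37/250→137/500; 37/250+117/500→191/500; 137/500+43/125→309/500; 191/500+309/500→1. L = 1137/500 ≈ 2.2740.
Efficiency = H/L = 2.2123/2.2740 = 97.3%.

97.3%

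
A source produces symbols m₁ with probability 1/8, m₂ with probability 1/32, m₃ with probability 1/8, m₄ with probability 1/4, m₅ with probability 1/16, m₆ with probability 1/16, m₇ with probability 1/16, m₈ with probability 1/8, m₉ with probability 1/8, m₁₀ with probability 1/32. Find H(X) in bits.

Each probability is a power of 1/2, so log₂(1/p) is an integer.
H = Σ p·log₂(1/p) = 1/8·3 + 1/32·5 + 1/8·3 + 1/4·2 + 1/16·4 + 1/16·4 + 1/16·4 + 1/8·3 + 1/8·3 + 1/32·5 = 3.0625 bits.

3.0625 bits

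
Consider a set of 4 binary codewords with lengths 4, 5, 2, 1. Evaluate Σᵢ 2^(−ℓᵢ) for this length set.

0.84375

With common denominator 2^5 = 32: Σ 2^(−ℓᵢ) = 2/32 + 1/32 + 8/32 + 16/32 = 27/32 = 0.84375.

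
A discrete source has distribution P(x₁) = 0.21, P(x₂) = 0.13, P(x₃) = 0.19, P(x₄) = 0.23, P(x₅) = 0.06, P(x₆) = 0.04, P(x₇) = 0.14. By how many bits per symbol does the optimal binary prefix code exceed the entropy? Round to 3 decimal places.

0.035 bits

Entropy H = −Σ p log₂ p ≈ 2.6248 bits.
Huffman merges: 1/25+3/50→1/10; 1/10+13/100→23/100; 7/50+19/100→33/100; 21/100+23/100→11/25; 23/100+33/100→14/25; 11/25+14/25→1. L = 133/50 ≈ 2.6600.
L − H = 2.6600 − 2.6248 = 0.035 bits.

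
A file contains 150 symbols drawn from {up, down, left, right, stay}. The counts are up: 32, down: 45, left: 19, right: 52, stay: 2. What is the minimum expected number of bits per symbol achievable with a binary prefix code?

Probabilities are the counts divided by 150.
Repeatedly combine the two least-probable nodes; the expected code length is the sum of the merged weights.
merge 1/75 + 19/150 → 7/50
merge 7/50 + 16/75 → 53/150
merge 3/10 + 26/75 → 97/150
merge 53/150 + 97/150 → 1
L = 7/50 + 53/150 + 97/150 + 1 = 107/50 = 2.14 bits/symbol.

2.14 bits/symbol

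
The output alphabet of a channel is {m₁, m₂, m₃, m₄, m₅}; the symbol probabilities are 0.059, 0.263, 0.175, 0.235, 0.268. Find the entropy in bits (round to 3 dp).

H = −Σ pᵢ log₂ pᵢ.
−0.059·log₂(0.059) = 0.2409
−0.263·log₂(0.263) = 0.5068
−0.175·log₂(0.175) = 0.4401
−0.235·log₂(0.235) = 0.4910
−0.268·log₂(0.268) = 0.5091
Sum ≈ 2.1878 → 2.188 bits.

2.188 bits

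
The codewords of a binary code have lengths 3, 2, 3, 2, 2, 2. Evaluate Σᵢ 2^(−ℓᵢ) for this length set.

1.25

With common denominator 2^3 = 8: Σ 2^(−ℓᵢ) = 1/8 + 2/8 + 1/8 + 2/8 + 2/8 + 2/8 = 10/8 = 1.25.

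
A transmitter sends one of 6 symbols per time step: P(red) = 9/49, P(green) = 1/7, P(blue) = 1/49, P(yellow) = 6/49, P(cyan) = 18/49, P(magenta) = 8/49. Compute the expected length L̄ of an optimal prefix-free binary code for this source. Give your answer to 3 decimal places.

Repeatedly combine the two least-probable nodes; the expected code length is the sum of the merged weights.
merge 1/49 + 6/49 → 1/7
merge 1/7 + 1/7 → 2/7
merge 8/49 + 9/49 → 17/49
merge 2/7 + 17/49 → 31/49
merge 18/49 + 31/49 → 1
L = 1/7 + 2/7 + 17/49 + 31/49 + 1 = 118/49 ≈ 2.408 bits/symbol.

2.408 bits/symbol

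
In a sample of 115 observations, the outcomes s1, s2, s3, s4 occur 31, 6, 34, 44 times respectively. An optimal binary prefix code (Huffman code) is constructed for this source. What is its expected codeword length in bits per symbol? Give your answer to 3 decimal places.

Probabilities are the counts divided by 115.
Repeatedly combine the two least-probable nodes; the expected code length is the sum of the merged weights.
merge 6/115 + 31/115 → 37/115
merge 34/115 + 37/115 → 71/115
merge 44/115 + 71/115 → 1
L = 37/115 + 71/115 + 1 = 223/115 ≈ 1.939 bits/symbol.

1.939 bits/symbol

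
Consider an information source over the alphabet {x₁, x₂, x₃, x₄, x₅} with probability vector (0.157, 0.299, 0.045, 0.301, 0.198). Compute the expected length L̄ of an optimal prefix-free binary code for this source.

Repeatedly combine the two least-probable nodes; the expected code length is the sum of the merged weights.
merge 9/200 + 157/1000 → 101/500
merge 99/500 + 101/500 → 2/5
merge 299/1000 + 301/1000 → 3/5
merge 2/5 + 3/5 → 1
L = 101/500 + 2/5 + 3/5 + 1 = 1101/500 = 2.202 bits/symbol.

2.202 bits/symbol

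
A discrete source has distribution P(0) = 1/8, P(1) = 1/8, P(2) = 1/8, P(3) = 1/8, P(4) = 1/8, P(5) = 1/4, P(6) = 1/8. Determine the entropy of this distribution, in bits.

2.75 bits

Each probability is a power of 1/2, so log₂(1/p) is an integer.
H = Σ p·log₂(1/p) = 1/8·3 + 1/8·3 + 1/8·3 + 1/8·3 + 1/8·3 + 1/4·2 + 1/8·3 = 2.75 bits.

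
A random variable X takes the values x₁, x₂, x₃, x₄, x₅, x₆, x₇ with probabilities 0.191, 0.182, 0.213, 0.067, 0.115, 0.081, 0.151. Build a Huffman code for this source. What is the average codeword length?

2.744 bits/symbol

Repeatedly combine the two least-probable nodes; the expected code length is the sum of the merged weights.
merge 67/1000 + 81/1000 → 37/250
merge 23/200 + 37/250 → 263/1000
merge 151/1000 + 91/500 → 333/1000
merge 191/1000 + 213/1000 → 101/250
merge 263/1000 + 333/1000 → 149/250
merge 101/250 + 149/250 → 1
L = 37/250 + 263/1000 + 333/1000 + 101/250 + 149/250 + 1 = 343/125 = 2.744 bits/symbol.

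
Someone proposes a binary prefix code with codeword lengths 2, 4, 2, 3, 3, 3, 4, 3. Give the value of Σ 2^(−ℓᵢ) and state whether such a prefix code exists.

1.125; no

With common denominator 2^4 = 16: Σ 2^(−ℓᵢ) = 4/16 + 1/16 + 4/16 + 2/16 + 2/16 + 2/16 + 1/16 + 2/16 = 18/16 = 1.125.
Kraft's inequality requires Σ ≤ 1; here Σ = 1.125 > 1, so no such prefix code exists.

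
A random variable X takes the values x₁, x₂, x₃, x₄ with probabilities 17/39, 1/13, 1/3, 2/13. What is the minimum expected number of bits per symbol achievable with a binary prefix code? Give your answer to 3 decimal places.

1.795 bits/symbol

Repeatedly combine the two least-probable nodes; the expected code length is the sum of the merged weights.
merge 1/13 + 2/13 → 3/13
merge 3/13 + 1/3 → 22/39
merge 17/39 + 22/39 → 1
L = 3/13 + 22/39 + 1 = 70/39 ≈ 1.795 bits/symbol.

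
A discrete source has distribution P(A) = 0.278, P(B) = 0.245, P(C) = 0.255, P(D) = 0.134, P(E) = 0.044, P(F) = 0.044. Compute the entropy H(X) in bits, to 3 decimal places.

2.298 bits

H = −Σ pᵢ log₂ pᵢ.
−0.278·log₂(0.278) = 0.5134
−0.245·log₂(0.245) = 0.4971
−0.255·log₂(0.255) = 0.5027
−0.134·log₂(0.134) = 0.3886
−0.044·log₂(0.044) = 0.1983
−0.044·log₂(0.044) = 0.1983
Sum ≈ 2.2984 → 2.298 bits.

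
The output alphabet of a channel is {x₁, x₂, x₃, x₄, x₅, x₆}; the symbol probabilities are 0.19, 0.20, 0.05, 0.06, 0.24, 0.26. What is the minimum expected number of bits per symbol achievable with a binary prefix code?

2.41 bits/symbol

Repeatedly combine the two least-probable nodes; the expected code length is the sum of the merged weights.
merge 1/20 + 3/50 → 11/100
merge 11/100 + 19/100 → 3/10
merge 1/5 + 6/25 → 11/25
merge 13/50 + 3/10 → 14/25
merge 11/25 + 14/25 → 1
L = 11/100 + 3/10 + 11/25 + 14/25 + 1 = 241/100 = 2.41 bits/symbol.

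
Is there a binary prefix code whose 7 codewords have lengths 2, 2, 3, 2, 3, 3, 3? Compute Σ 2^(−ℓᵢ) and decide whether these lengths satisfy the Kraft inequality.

1.25; no

With common denominator 2^3 = 8: Σ 2^(−ℓᵢ) = 2/8 + 2/8 + 1/8 + 2/8 + 1/8 + 1/8 + 1/8 = 10/8 = 1.25.
Kraft's inequality requires Σ ≤ 1; here Σ = 1.25 > 1, so no such prefix code exists.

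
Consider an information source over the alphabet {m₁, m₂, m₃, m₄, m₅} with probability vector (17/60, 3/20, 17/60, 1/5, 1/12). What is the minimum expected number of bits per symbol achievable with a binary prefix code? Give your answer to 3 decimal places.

2.233 bits/symbol

Repeatedly combine the two least-probable nodes; the expected code length is the sum of the merged weights.
merge 1/12 + 3/20 → 7/30
merge 1/5 + 7/30 → 13/30
merge 17/60 + 17/60 → 17/30
merge 13/30 + 17/30 → 1
L = 7/30 + 13/30 + 17/30 + 1 = 67/30 ≈ 2.233 bits/symbol.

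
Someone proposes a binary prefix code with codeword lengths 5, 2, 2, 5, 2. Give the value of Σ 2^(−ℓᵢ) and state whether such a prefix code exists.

0.8125; yes

With common denominator 2^5 = 32: Σ 2^(−ℓᵢ) = 1/32 + 8/32 + 8/32 + 1/32 + 8/32 = 26/32 = 0.8125.
Kraft's inequality requires Σ ≤ 1; here Σ = 0.8125 ≤ 1, so such a prefix code exists.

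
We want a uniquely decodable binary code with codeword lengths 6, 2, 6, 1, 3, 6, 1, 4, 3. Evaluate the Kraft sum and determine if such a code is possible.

With common denominator 2^6 = 64: Σ 2^(−ℓᵢ) = 1/64 + 16/64 + 1/64 + 32/64 + 8/64 + 1/64 + 32/64 + 4/64 + 8/64 = 103/64 = 1.609375.
Kraft's inequality requires Σ ≤ 1; here Σ = 1.609375 > 1, so no such prefix code exists.

1.609375; no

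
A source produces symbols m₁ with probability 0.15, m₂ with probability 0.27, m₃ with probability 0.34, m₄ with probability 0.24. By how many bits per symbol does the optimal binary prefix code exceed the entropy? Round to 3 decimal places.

Entropy H = −Σ p log₂ p ≈ 1.9439 bits.
Huffman merges: 3/20+6/25→39/100; 27/100+17/50→61/100; 39/100+61/100→1. L = 2 ≈ 2.0000.
L − H = 2.0000 − 1.9439 = 0.056 bits.

0.056 bits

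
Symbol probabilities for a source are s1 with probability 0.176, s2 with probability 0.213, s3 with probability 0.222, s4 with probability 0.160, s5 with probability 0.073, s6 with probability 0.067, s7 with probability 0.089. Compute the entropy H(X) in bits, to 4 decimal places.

H = −Σ pᵢ log₂ pᵢ.
−0.176·log₂(0.176) = 0.4411
−0.213·log₂(0.213) = 0.4752
−0.222·log₂(0.222) = 0.4820
−0.160·log₂(0.160) = 0.4230
−0.073·log₂(0.073) = 0.2756
−0.067·log₂(0.067) = 0.2613
−0.089·log₂(0.089) = 0.3106
Sum ≈ 2.6689 → 2.6689 bits.

2.6689 bits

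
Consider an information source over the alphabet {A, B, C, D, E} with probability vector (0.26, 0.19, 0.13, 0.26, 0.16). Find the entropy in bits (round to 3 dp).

2.271 bits

H = −Σ pᵢ log₂ pᵢ.
−0.26·log₂(0.26) = 0.5053
−0.19·log₂(0.19) = 0.4552
−0.13·log₂(0.13) = 0.3826
−0.26·log₂(0.26) = 0.5053
−0.16·log₂(0.16) = 0.4230
Sum ≈ 2.2715 → 2.271 bits.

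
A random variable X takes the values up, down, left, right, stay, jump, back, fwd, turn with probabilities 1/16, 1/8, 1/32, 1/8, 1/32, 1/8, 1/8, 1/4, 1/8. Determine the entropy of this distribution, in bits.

Each probability is a power of 1/2, so log₂(1/p) is an integer.
H = Σ p·log₂(1/p) = 1/16·4 + 1/8·3 + 1/32·5 + 1/8·3 + 1/32·5 + 1/8·3 + 1/8·3 + 1/4·2 + 1/8·3 = 2.9375 bits.

2.9375 bits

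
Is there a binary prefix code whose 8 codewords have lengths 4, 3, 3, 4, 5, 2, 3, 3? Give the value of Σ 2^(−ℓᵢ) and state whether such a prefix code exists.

With common denominator 2^5 = 32: Σ 2^(−ℓᵢ) = 2/32 + 4/32 + 4/32 + 2/32 + 1/32 + 8/32 + 4/32 + 4/32 = 29/32 = 0.90625.
Kraft's inequality requires Σ ≤ 1; here Σ = 0.90625 ≤ 1, so such a prefix code exists.

0.90625; yes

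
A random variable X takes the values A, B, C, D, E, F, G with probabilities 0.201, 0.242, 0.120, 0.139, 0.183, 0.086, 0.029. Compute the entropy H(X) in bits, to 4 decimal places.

H = −Σ pᵢ log₂ pᵢ.
−0.201·log₂(0.201) = 0.4653
−0.242·log₂(0.242) = 0.4954
−0.120·log₂(0.120) = 0.3671
−0.139·log₂(0.139) = 0.3957
−0.183·log₂(0.183) = 0.4484
−0.086·log₂(0.086) = 0.3044
−0.029·log₂(0.029) = 0.1481
Sum ≈ 2.6243 → 2.6243 bits.

2.6243 bits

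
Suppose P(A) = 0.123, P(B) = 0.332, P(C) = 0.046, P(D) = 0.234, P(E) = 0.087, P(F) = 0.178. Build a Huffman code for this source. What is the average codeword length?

Repeatedly combine the two least-probable nodes; the expected code length is the sum of the merged weights.
merge 23/500 + 87/1000 → 133/1000
merge 123/1000 + 133/1000 → 32/125
merge 89/500 + 117/500 → 103/250
merge 32/125 + 83/250 → 147/250
merge 103/250 + 147/250 → 1
L = 133/1000 + 32/125 + 103/250 + 147/250 + 1 = 2389/1000 = 2.389 bits/symbol.

2.389 bits/symbol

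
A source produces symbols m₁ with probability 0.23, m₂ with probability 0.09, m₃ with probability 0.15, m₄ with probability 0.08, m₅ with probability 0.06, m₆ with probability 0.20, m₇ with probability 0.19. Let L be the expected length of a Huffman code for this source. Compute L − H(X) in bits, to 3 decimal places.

Entropy H = −Σ p log₂ p ≈ 2.6655 bits.
Huffman merges: 3/50+2/25→7/50; 9/100+7/50→23/100; 3/20+19/100→17/50; 1/5+23/100→43/100; 23/100+17/50→57/100; 43/100+57/100→1. L = 271/100 ≈ 2.7100.
L − H = 2.7100 − 2.6655 = 0.044 bits.

0.044 bits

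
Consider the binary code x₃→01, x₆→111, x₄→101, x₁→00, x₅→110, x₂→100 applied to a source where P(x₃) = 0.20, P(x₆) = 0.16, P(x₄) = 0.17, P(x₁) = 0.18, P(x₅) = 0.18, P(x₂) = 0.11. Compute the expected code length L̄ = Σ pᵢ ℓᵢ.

2.62 bits/symbol

L̄ = Σ pᵢ·ℓᵢ = 0.20·2 + 0.16·3 + 0.17·3 + 0.18·2 + 0.18·3 + 0.11·3 = 2.62 bits/symbol.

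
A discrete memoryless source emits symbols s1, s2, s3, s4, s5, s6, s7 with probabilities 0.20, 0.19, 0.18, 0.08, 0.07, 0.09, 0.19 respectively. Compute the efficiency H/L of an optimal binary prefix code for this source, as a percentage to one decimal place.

97.6%

Entropy H = −Σ p log₂ p ≈ 2.6929 bits.
Huffman merges: 7/100+2/25→3/20; 9/100+3/20→6/25; 9/50+19/100→37/100; 19/100+1/5→39/100; 6/25+37/100→61/100; 39/100+61/100→1. L = 69/25 ≈ 2.7600.
Efficiency = H/L = 2.6929/2.7600 = 97.6%.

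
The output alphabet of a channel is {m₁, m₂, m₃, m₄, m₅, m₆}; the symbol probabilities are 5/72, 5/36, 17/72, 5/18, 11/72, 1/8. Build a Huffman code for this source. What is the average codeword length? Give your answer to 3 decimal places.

2.486 bits/symbol

Repeatedly combine the two least-probable nodes; the expected code length is the sum of the merged weights.
merge 5/72 + 1/8 → 7/36
merge 5/36 + 11/72 → 7/24
merge 7/36 + 17/72 → 31/72
merge 5/18 + 7/24 → 41/72
merge 31/72 + 41/72 → 1
L = 7/36 + 7/24 + 31/72 + 41/72 + 1 = 179/72 ≈ 2.486 bits/symbol.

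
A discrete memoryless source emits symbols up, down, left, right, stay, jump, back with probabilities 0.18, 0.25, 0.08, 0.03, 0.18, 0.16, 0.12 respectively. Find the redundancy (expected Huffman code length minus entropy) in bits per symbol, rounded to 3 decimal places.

Entropy H = −Σ p log₂ p ≈ 2.6240 bits.
Huffman merges: 3/100+2/25→11/100; 11/100+3/25→23/100; 4/25+9/50→17/50; 9/50+23/100→41/100; 1/4+17/50→59/100; 41/100+59/100→1. L = 67/25 ≈ 2.6800.
L − H = 2.6800 − 2.6240 = 0.056 bits.

0.056 bits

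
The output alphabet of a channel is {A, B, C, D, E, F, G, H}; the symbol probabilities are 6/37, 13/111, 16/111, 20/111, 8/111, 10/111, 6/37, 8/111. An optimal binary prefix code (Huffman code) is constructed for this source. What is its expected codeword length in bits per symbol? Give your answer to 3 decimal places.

Repeatedly combine the two least-probable nodes; the expected code length is the sum of the merged weights.
merge 8/111 + 8/111 → 16/111
merge 10/111 + 13/111 → 23/111
merge 16/111 + 16/111 → 32/111
merge 6/37 + 6/37 → 12/37
merge 20/111 + 23/111 → 43/111
merge 32/111 + 12/37 → 68/111
merge 43/111 + 68/111 → 1
L = 16/111 + 23/111 + 32/111 + 12/37 + 43/111 + 68/111 + 1 = 329/111 ≈ 2.964 bits/symbol.

2.964 bits/symbol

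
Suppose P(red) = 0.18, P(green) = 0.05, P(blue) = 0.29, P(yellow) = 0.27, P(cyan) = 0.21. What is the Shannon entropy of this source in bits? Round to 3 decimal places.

2.162 bits

H = −Σ pᵢ log₂ pᵢ.
−0.18·log₂(0.18) = 0.4453
−0.05·log₂(0.05) = 0.2161
−0.29·log₂(0.29) = 0.5179
−0.27·log₂(0.27) = 0.5100
−0.21·log₂(0.21) = 0.4728
Sum ≈ 2.1622 → 2.162 bits.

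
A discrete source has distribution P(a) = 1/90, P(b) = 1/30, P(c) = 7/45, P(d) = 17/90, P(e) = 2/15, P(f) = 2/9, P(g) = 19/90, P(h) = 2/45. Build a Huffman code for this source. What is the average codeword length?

2.7 bits/symbol

Repeatedly combine the two least-probable nodes; the expected code length is the sum of the merged weights.
merge 1/90 + 1/30 → 2/45
merge 2/45 + 2/45 → 4/45
merge 4/45 + 2/15 → 2/9
merge 7/45 + 17/90 → 31/90
merge 19/90 + 2/9 → 13/30
merge 2/9 + 31/90 → 17/30
merge 13/30 + 17/30 → 1
L = 2/45 + 4/45 + 2/9 + 31/90 + 13/30 + 17/30 + 1 = 27/10 = 2.7 bits/symbol.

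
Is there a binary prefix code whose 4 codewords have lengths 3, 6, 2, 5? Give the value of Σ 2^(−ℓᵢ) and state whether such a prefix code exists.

With common denominator 2^6 = 64: Σ 2^(−ℓᵢ) = 8/64 + 1/64 + 16/64 + 2/64 = 27/64 = 0.421875.
Kraft's inequality requires Σ ≤ 1; here Σ = 0.421875 ≤ 1, so such a prefix code exists.

0.421875; yes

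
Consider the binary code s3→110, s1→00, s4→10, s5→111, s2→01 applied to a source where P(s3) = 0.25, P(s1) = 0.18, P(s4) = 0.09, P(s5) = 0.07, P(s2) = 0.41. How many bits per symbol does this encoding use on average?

2.32 bits/symbol

L̄ = Σ pᵢ·ℓᵢ = 0.25·3 + 0.18·2 + 0.09·2 + 0.07·3 + 0.41·2 = 2.32 bits/symbol.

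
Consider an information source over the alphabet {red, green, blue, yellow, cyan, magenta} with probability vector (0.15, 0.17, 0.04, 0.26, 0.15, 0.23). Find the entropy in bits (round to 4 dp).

2.4344 bits

H = −Σ pᵢ log₂ pᵢ.
−0.15·log₂(0.15) = 0.4105
−0.17·log₂(0.17) = 0.4346
−0.04·log₂(0.04) = 0.1858
−0.26·log₂(0.26) = 0.5053
−0.15·log₂(0.15) = 0.4105
−0.23·log₂(0.23) = 0.4877
Sum ≈ 2.4344 → 2.4344 bits.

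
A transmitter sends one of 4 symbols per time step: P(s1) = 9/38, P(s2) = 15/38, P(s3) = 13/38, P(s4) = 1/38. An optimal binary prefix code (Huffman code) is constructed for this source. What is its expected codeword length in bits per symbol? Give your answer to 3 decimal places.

Repeatedly combine the two least-probable nodes; the expected code length is the sum of the merged weights.
merge 1/38 + 9/38 → 5/19
merge 5/19 + 13/38 → 23/38
merge 15/38 + 23/38 → 1
L = 5/19 + 23/38 + 1 = 71/38 ≈ 1.868 bits/symbol.

1.868 bits/symbol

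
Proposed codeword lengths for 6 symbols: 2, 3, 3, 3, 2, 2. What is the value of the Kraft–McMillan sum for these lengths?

With common denominator 2^3 = 8: Σ 2^(−ℓᵢ) = 2/8 + 1/8 + 1/8 + 1/8 + 2/8 + 2/8 = 9/8 = 1.125.

1.125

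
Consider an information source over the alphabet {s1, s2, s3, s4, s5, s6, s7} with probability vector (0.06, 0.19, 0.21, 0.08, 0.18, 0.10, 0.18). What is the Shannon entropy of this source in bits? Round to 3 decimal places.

2.686 bits

H = −Σ pᵢ log₂ pᵢ.
−0.06·log₂(0.06) = 0.2435
−0.19·log₂(0.19) = 0.4552
−0.21·log₂(0.21) = 0.4728
−0.08·log₂(0.08) = 0.2915
−0.18·log₂(0.18) = 0.4453
−0.10·log₂(0.10) = 0.3322
−0.18·log₂(0.18) = 0.4453
Sum ≈ 2.6859 → 2.686 bits.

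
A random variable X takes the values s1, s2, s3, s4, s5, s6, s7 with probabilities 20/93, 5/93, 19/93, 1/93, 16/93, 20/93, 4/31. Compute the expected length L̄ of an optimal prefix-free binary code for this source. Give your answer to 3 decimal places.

Repeatedly combine the two least-probable nodes; the expected code length is the sum of the merged weights.
merge 1/93 + 5/93 → 2/31
merge 2/31 + 4/31 → 6/31
merge 16/93 + 6/31 → 34/93
merge 19/93 + 20/93 → 13/31
merge 20/93 + 34/93 → 18/31
merge 13/31 + 18/31 → 1
L = 2/31 + 6/31 + 34/93 + 13/31 + 18/31 + 1 = 244/93 ≈ 2.624 bits/symbol.

2.624 bits/symbol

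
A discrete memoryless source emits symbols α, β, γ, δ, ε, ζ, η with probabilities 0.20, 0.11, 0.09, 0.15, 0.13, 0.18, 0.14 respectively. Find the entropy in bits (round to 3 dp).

H = −Σ pᵢ log₂ pᵢ.
−0.20·log₂(0.20) = 0.4644
−0.11·log₂(0.11) = 0.3503
−0.09·log₂(0.09) = 0.3127
−0.15·log₂(0.15) = 0.4105
−0.13·log₂(0.13) = 0.3826
−0.18·log₂(0.18) = 0.4453
−0.14·log₂(0.14) = 0.3971
Sum ≈ 2.7629 → 2.763 bits.

2.763 bits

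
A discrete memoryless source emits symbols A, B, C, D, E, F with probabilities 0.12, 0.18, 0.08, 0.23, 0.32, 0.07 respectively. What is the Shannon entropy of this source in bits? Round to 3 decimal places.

2.386 bits

H = −Σ pᵢ log₂ pᵢ.
−0.12·log₂(0.12) = 0.3671
−0.18·log₂(0.18) = 0.4453
−0.08·log₂(0.08) = 0.2915
−0.23·log₂(0.23) = 0.4877
−0.32·log₂(0.32) = 0.5260
−0.07·log₂(0.07) = 0.2686
Sum ≈ 2.3861 → 2.386 bits.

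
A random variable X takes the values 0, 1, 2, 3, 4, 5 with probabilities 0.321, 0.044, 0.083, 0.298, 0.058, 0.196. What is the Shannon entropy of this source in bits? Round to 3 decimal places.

2.242 bits

H = −Σ pᵢ log₂ pᵢ.
−0.321·log₂(0.321) = 0.5262
−0.044·log₂(0.044) = 0.1983
−0.083·log₂(0.083) = 0.2980
−0.298·log₂(0.298) = 0.5205
−0.058·log₂(0.058) = 0.2383
−0.196·log₂(0.196) = 0.4608
Sum ≈ 2.2421 → 2.242 bits.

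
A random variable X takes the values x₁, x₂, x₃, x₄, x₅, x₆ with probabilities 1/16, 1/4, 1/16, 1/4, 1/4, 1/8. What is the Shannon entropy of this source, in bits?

Each probability is a power of 1/2, so log₂(1/p) is an integer.
H = Σ p·log₂(1/p) = 1/16·4 + 1/4·2 + 1/16·4 + 1/4·2 + 1/4·2 + 1/8·3 = 2.375 bits.

2.375 bits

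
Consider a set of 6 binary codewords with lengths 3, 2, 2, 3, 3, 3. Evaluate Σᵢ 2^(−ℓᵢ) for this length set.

With common denominator 2^3 = 8: Σ 2^(−ℓᵢ) = 1/8 + 2/8 + 2/8 + 1/8 + 1/8 + 1/8 = 8/8 = 1.

1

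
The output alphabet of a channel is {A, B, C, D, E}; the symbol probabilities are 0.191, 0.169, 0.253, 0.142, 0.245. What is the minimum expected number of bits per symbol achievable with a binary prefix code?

Repeatedly combine the two least-probable nodes; the expected code length is the sum of the merged weights.
merge 71/500 + 169/1000 → 311/1000
merge 191/1000 + 49/200 → 109/250
merge 253/1000 + 311/1000 → 141/250
merge 109/250 + 141/250 → 1
L = 311/1000 + 109/250 + 141/250 + 1 = 2311/1000 = 2.311 bits/symbol.

2.311 bits/symbol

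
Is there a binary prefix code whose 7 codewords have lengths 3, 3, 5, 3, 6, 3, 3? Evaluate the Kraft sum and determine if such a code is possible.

With common denominator 2^6 = 64: Σ 2^(−ℓᵢ) = 8/64 + 8/64 + 2/64 + 8/64 + 1/64 + 8/64 + 8/64 = 43/64 = 0.671875.
Kraft's inequality requires Σ ≤ 1; here Σ = 0.671875 ≤ 1, so such a prefix code exists.

0.671875; yes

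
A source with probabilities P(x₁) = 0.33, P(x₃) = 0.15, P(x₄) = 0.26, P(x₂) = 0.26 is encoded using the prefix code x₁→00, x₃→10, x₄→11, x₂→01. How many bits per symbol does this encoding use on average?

L̄ = Σ pᵢ·ℓᵢ = 0.33·2 + 0.15·2 + 0.26·2 + 0.26·2 = 2 bits/symbol.

2 bits/symbol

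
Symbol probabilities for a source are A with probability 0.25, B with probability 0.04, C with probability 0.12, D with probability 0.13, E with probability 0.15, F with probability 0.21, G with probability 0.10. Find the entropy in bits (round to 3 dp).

H = −Σ pᵢ log₂ pᵢ.
−0.25·log₂(0.25) = 0.5000
−0.04·log₂(0.04) = 0.1858
−0.12·log₂(0.12) = 0.3671
−0.13·log₂(0.13) = 0.3826
−0.15·log₂(0.15) = 0.4105
−0.21·log₂(0.21) = 0.4728
−0.10·log₂(0.10) = 0.3322
Sum ≈ 2.6510 → 2.651 bits.

2.651 bits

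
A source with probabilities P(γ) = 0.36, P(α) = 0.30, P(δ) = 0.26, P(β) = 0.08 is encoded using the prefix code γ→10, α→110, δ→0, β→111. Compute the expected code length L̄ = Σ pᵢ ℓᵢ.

2.12 bits/symbol

L̄ = Σ pᵢ·ℓᵢ = 0.36·2 + 0.30·3 + 0.26·1 + 0.08·3 = 2.12 bits/symbol.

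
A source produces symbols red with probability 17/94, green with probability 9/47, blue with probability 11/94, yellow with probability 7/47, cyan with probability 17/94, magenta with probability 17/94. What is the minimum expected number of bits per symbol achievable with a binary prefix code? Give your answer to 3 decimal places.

Repeatedly combine the two least-probable nodes; the expected code length is the sum of the merged weights.
merge 11/94 + 7/47 → 25/94
merge 17/94 + 17/94 → 17/47
merge 17/94 + 9/47 → 35/94
merge 25/94 + 17/47 → 59/94
merge 35/94 + 59/94 → 1
L = 25/94 + 17/47 + 35/94 + 59/94 + 1 = 247/94 ≈ 2.628 bits/symbol.

2.628 bits/symbol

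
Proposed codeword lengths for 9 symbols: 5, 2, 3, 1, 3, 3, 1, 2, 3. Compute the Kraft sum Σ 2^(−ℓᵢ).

With common denominator 2^5 = 32: Σ 2^(−ℓᵢ) = 1/32 + 8/32 + 4/32 + 16/32 + 4/32 + 4/32 + 16/32 + 8/32 + 4/32 = 65/32 = 2.03125.

2.03125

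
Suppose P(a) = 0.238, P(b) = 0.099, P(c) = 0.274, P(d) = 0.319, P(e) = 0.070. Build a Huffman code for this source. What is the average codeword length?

2.169 bits/symbol

Repeatedly combine the two least-probable nodes; the expected code length is the sum of the merged weights.
merge 7/100 + 99/1000 → 169/1000
merge 169/1000 + 119/500 → 407/1000
merge 137/500 + 319/1000 → 593/1000
merge 407/1000 + 593/1000 → 1
L = 169/1000 + 407/1000 + 593/1000 + 1 = 2169/1000 = 2.169 bits/symbol.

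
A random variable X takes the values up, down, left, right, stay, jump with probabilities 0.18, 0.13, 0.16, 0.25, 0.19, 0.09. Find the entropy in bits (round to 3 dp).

2.519 bits

H = −Σ pᵢ log₂ pᵢ.
−0.18·log₂(0.18) = 0.4453
−0.13·log₂(0.13) = 0.3826
−0.16·log₂(0.16) = 0.4230
−0.25·log₂(0.25) = 0.5000
−0.19·log₂(0.19) = 0.4552
−0.09·log₂(0.09) = 0.3127
Sum ≈ 2.5188 → 2.519 bits.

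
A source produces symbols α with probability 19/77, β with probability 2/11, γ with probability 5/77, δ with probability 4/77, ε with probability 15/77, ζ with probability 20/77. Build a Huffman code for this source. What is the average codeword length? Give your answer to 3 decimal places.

Repeatedly combine the two least-probable nodes; the expected code length is the sum of the merged weights.
merge 4/77 + 5/77 → 9/77
merge 9/77 + 2/11 → 23/77
merge 15/77 + 19/77 → 34/77
merge 20/77 + 23/77 → 43/77
merge 34/77 + 43/77 → 1
L = 9/77 + 23/77 + 34/77 + 43/77 + 1 = 186/77 ≈ 2.416 bits/symbol.

2.416 bits/symbol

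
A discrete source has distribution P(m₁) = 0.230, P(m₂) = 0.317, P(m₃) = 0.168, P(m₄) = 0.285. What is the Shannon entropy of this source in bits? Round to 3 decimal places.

H = −Σ pᵢ log₂ pᵢ.
−0.230·log₂(0.230) = 0.4877
−0.317·log₂(0.317) = 0.5254
−0.168·log₂(0.168) = 0.4323
−0.285·log₂(0.285) = 0.5161
Sum ≈ 1.9615 → 1.962 bits.

1.962 bits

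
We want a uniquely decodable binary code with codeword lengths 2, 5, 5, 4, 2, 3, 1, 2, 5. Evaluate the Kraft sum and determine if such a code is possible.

1.53125; no

With common denominator 2^5 = 32: Σ 2^(−ℓᵢ) = 8/32 + 1/32 + 1/32 + 2/32 + 8/32 + 4/32 + 16/32 + 8/32 + 1/32 = 49/32 = 1.53125.
Kraft's inequality requires Σ ≤ 1; here Σ = 1.53125 > 1, so no such prefix code exists.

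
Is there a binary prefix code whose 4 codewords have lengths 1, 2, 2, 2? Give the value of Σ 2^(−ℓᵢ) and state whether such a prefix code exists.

With common denominator 2^2 = 4: Σ 2^(−ℓᵢ) = 2/4 + 1/4 + 1/4 + 1/4 = 5/4 = 1.25.
Kraft's inequality requires Σ ≤ 1; here Σ = 1.25 > 1, so no such prefix code exists.

1.25; no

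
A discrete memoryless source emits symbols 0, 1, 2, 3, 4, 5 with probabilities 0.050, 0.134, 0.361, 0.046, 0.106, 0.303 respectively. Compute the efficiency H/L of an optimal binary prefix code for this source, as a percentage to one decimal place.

Entropy H = −Σ p log₂ p ≈ 2.2048 bits.
Huffman merges: 23/500+1/20→12/125; 12/125+53/500→101/500; 67/500+101/500→42/125; 303/1000+42/125→639/1000; 361/1000+639/1000→1. L = 2273/1000 ≈ 2.2730.
Efficiency = H/L = 2.2048/2.2730 = 97.0%.

97.0%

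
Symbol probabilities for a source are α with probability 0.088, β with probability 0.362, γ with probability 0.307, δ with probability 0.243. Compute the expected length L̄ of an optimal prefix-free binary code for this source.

1.969 bits/symbol

Repeatedly combine the two least-probable nodes; the expected code length is the sum of the merged weights.
merge 11/125 + 243/1000 → 331/1000
merge 307/1000 + 331/1000 → 319/500
merge 181/500 + 319/500 → 1
L = 331/1000 + 319/500 + 1 = 1969/1000 = 1.969 bits/symbol.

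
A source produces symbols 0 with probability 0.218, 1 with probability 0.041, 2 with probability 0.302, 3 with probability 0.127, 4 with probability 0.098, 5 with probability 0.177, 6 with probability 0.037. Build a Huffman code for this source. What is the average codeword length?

2.557 bits/symbol

Repeatedly combine the two least-probable nodes; the expected code length is the sum of the merged weights.
merge 37/1000 + 41/1000 → 39/500
merge 39/500 + 49/500 → 22/125
merge 127/1000 + 22/125 → 303/1000
merge 177/1000 + 109/500 → 79/200
merge 151/500 + 303/1000 → 121/200
merge 79/200 + 121/200 → 1
L = 39/500 + 22/125 + 303/1000 + 79/200 + 121/200 + 1 = 2557/1000 = 2.557 bits/symbol.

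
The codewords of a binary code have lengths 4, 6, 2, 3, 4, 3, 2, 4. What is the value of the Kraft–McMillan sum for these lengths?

With common denominator 2^6 = 64: Σ 2^(−ℓᵢ) = 4/64 + 1/64 + 16/64 + 8/64 + 4/64 + 8/64 + 16/64 + 4/64 = 61/64 = 0.953125.

0.953125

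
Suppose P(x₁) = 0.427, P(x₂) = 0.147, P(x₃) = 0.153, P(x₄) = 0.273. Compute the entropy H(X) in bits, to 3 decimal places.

H = −Σ pᵢ log₂ pᵢ.
−0.427·log₂(0.427) = 0.5242
−0.147·log₂(0.147) = 0.4066
−0.153·log₂(0.153) = 0.4144
−0.273·log₂(0.273) = 0.5113
Sum ≈ 1.8566 → 1.857 bits.

1.857 bits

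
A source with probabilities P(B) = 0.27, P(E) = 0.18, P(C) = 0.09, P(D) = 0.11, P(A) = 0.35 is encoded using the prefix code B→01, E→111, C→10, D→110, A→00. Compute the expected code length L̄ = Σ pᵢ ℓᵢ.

2.29 bits/symbol

L̄ = Σ pᵢ·ℓᵢ = 0.27·2 + 0.18·3 + 0.09·2 + 0.11·3 + 0.35·2 = 2.29 bits/symbol.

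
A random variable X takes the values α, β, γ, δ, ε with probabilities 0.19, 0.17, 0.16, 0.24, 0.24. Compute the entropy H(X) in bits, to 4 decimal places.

H = −Σ pᵢ log₂ pᵢ.
−0.19·log₂(0.19) = 0.4552
−0.17·log₂(0.17) = 0.4346
−0.16·log₂(0.16) = 0.4230
−0.24·log₂(0.24) = 0.4941
−0.24·log₂(0.24) = 0.4941
Sum ≈ 2.3011 → 2.3011 bits.

2.3011 bits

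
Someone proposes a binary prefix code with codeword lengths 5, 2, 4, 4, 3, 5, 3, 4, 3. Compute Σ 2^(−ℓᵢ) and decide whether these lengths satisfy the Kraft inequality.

0.875; yes

With common denominator 2^5 = 32: Σ 2^(−ℓᵢ) = 1/32 + 8/32 + 2/32 + 2/32 + 4/32 + 1/32 + 4/32 + 2/32 + 4/32 = 28/32 = 0.875.
Kraft's inequality requires Σ ≤ 1; here Σ = 0.875 ≤ 1, so such a prefix code exists.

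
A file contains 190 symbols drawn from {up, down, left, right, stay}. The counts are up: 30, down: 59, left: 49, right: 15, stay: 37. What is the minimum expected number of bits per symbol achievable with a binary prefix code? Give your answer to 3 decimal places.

Probabilities are the counts divided by 190.
Repeatedly combine the two least-probable nodes; the expected code length is the sum of the merged weights.
merge 3/38 + 3/19 → 9/38
merge 37/190 + 9/38 → 41/95
merge 49/190 + 59/190 → 54/95
merge 41/95 + 54/95 → 1
L = 9/38 + 41/95 + 54/95 + 1 = 85/38 ≈ 2.237 bits/symbol.

2.237 bits/symbol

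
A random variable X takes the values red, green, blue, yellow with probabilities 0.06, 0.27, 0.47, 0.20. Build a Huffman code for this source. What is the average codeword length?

1.79 bits/symbol

Repeatedly combine the two least-probable nodes; the expected code length is the sum of the merged weights.
merge 3/50 + 1/5 → 13/50
merge 13/50 + 27/100 → 53/100
merge 47/100 + 53/100 → 1
L = 13/50 + 53/100 + 1 = 179/100 = 1.79 bits/symbol.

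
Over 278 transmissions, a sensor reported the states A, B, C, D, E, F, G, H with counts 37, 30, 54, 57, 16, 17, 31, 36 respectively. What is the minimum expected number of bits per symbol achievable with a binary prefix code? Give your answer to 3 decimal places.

Probabilities are the counts divided by 278.
Repeatedly combine the two least-probable nodes; the expected code length is the sum of the merged weights.
merge 8/139 + 17/278 → 33/278
merge 15/139 + 31/278 → 61/278
merge 33/278 + 18/139 → 69/278
merge 37/278 + 27/139 → 91/278
merge 57/278 + 61/278 → 59/139
merge 69/278 + 91/278 → 80/139
merge 59/139 + 80/139 → 1
L = 33/278 + 61/278 + 69/278 + 91/278 + 59/139 + 80/139 + 1 = 405/139 ≈ 2.914 bits/symbol.

2.914 bits/symbol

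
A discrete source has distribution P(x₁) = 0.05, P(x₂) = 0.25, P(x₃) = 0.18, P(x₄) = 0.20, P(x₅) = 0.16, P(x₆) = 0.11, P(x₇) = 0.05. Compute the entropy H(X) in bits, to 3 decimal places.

2.615 bits

H = −Σ pᵢ log₂ pᵢ.
−0.05·log₂(0.05) = 0.2161
−0.25·log₂(0.25) = 0.5000
−0.18·log₂(0.18) = 0.4453
−0.20·log₂(0.20) = 0.4644
−0.16·log₂(0.16) = 0.4230
−0.11·log₂(0.11) = 0.3503
−0.05·log₂(0.05) = 0.2161
Sum ≈ 2.6152 → 2.615 bits.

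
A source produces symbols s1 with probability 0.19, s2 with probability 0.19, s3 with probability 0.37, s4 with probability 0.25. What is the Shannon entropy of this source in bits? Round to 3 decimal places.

1.941 bits

H = −Σ pᵢ log₂ pᵢ.
−0.19·log₂(0.19) = 0.4552
−0.19·log₂(0.19) = 0.4552
−0.37·log₂(0.37) = 0.5307
−0.25·log₂(0.25) = 0.5000
Sum ≈ 1.9412 → 1.941 bits.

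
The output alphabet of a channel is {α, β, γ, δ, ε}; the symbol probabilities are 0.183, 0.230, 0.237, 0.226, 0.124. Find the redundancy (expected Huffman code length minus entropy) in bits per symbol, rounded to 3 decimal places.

Entropy H = −Σ p log₂ p ≈ 2.2866 bits.
Huffman merges: 31/250+183/1000→307/1000; 113/500+23/100→57/125; 237/1000+307/1000→68/125; 57/125+68/125→1. L = 2307/1000 ≈ 2.3070.
L − H = 2.3070 − 2.2866 = 0.020 bits.

0.020 bits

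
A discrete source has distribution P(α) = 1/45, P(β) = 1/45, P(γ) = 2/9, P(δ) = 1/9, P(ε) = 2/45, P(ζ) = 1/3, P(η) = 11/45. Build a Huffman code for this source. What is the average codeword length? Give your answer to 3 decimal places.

Repeatedly combine the two least-probable nodes; the expected code length is the sum of the merged weights.
merge 1/45 + 1/45 → 2/45
merge 2/45 + 2/45 → 4/45
merge 4/45 + 1/9 → 1/5
merge 1/5 + 2/9 → 19/45
merge 11/45 + 1/3 → 26/45
merge 19/45 + 26/45 → 1
L = 2/45 + 4/45 + 1/5 + 19/45 + 26/45 + 1 = 7/3 ≈ 2.333 bits/symbol.

2.333 bits/symbol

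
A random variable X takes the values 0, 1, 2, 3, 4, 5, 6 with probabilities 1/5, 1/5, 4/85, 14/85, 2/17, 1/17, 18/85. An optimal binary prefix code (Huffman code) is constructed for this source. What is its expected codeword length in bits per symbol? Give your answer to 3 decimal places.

Repeatedly combine the two least-probable nodes; the expected code length is the sum of the merged weights.
merge 4/85 + 1/17 → 9/85
merge 9/85 + 2/17 → 19/85
merge 14/85 + 1/5 → 31/85
merge 1/5 + 18/85 → 7/17
merge 19/85 + 31/85 → 10/17
merge 7/17 + 10/17 → 1
L = 9/85 + 19/85 + 31/85 + 7/17 + 10/17 + 1 = 229/85 ≈ 2.694 bits/symbol.

2.694 bits/symbol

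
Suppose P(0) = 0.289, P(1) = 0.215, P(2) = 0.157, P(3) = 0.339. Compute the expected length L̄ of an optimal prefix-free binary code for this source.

2 bits/symbol

Repeatedly combine the two least-probable nodes; the expected code length is the sum of the merged weights.
merge 157/1000 + 43/200 → 93/250
merge 289/1000 + 339/1000 → 157/250
merge 93/250 + 157/250 → 1
L = 93/250 + 157/250 + 1 = 2 bits/symbol.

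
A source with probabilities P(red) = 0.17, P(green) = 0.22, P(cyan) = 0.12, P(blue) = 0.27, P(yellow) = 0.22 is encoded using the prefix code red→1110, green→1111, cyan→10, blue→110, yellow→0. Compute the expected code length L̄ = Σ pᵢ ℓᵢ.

2.83 bits/symbol

L̄ = Σ pᵢ·ℓᵢ = 0.17·4 + 0.22·4 + 0.12·2 + 0.27·3 + 0.22·1 = 2.83 bits/symbol.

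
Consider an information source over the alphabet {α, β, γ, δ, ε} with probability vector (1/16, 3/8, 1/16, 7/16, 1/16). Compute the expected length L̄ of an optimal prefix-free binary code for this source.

1.875 bits/symbol

Repeatedly combine the two least-probable nodes; the expected code length is the sum of the merged weights.
merge 1/16 + 1/16 → 1/8
merge 1/16 + 1/8 → 3/16
merge 3/16 + 3/8 → 9/16
merge 7/16 + 9/16 → 1
L = 1/8 + 3/16 + 9/16 + 1 = 15/8 = 1.875 bits/symbol.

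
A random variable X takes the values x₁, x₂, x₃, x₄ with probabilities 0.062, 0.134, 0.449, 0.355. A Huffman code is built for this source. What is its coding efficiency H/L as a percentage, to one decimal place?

96.5%

Entropy H = −Σ p log₂ p ≈ 1.6864 bits.
Huffman merges: 31/500+67/500→49/250; 49/250+71/200→551/1000; 449/1000+551/1000→1. L = 1747/1000 ≈ 1.7470.
Efficiency = H/L = 1.6864/1.7470 = 96.5%.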